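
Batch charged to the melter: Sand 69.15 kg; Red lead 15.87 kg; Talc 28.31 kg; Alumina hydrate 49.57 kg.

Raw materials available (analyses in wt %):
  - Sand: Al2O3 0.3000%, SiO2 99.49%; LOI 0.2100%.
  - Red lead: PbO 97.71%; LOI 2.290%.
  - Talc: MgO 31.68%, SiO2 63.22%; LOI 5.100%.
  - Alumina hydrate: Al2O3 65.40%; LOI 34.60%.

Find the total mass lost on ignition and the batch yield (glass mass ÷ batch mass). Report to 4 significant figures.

Values along the way appear rounded to four significant digits; the working math holds full float precision at each step — each reported value undergoes a single rounding. Derived quantities, including the four compositions, net glass mass, totals, the yield, ignition loss, are rebuilt starting from the weights per 143.8 kg of glass in full precision, as set out in either problem or answer.
Loss on ignition, line by line:
  Sand: 69.15 × 0.002100 = 0.1452 kg
  Red lead: 15.87 × 0.02290 = 0.3634 kg
  Talc: 28.31 × 0.05100 = 1.444 kg
  Alumina hydrate: 49.57 × 0.3460 = 17.15 kg
Total LOI = 19.10 kg
Glass = batch − LOI = 162.9 − 19.10 = 143.8 kg

LOI loss = 19.10 kg; glass = 143.8 kg; yield = 88.27%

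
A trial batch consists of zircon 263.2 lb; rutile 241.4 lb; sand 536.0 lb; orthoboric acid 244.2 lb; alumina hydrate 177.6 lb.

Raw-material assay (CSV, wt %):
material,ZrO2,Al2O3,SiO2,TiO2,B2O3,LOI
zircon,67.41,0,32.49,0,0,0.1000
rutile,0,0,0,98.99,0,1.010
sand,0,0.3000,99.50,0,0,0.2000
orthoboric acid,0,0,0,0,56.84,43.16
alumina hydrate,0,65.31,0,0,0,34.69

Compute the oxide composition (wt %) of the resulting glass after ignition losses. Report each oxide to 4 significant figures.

Each numeric step maintains full float precision in every operation. Working values are printed (rounded to 4 significant digits) across the worked steps; every reported number takes a single rounding. All derived quantities are rebuilt at full precision (the five compositions, totals, ignition loss, the yield, glass mass) using the weight values per 1292 lb of glass exactly as printed in problem or answer.
Oxide-by-oxide delivered mass:
  ZrO2: 263.2·0.6741 = 177.4 lb
  Al2O3: 536.0·0.003000 + 177.6·0.6531 = 117.6 lb
  SiO2: 263.2·0.3249 + 536.0·0.9950 = 618.8 lb
  TiO2: 241.4·0.9899 = 239.0 lb
  B2O3: 244.2·0.5684 = 138.8 lb
LOI: 263.2·0.001000 + 241.4·0.01010 + 536.0·0.002000 + 244.2·0.4316 + 177.6·0.3469 = 170.8 lb
Glass mass = batch − LOI = 1462 − 170.8 = 1292 lb (the oxide masses sum to this)
percent share: oxide ÷ glass, ×100

Glass mass = 1292 lb (batch 1462 − LOI 170.8).
Composition: ZrO2 13.74%, Al2O3 9.105%, SiO2 47.91%, TiO2 18.50%, B2O3 10.75%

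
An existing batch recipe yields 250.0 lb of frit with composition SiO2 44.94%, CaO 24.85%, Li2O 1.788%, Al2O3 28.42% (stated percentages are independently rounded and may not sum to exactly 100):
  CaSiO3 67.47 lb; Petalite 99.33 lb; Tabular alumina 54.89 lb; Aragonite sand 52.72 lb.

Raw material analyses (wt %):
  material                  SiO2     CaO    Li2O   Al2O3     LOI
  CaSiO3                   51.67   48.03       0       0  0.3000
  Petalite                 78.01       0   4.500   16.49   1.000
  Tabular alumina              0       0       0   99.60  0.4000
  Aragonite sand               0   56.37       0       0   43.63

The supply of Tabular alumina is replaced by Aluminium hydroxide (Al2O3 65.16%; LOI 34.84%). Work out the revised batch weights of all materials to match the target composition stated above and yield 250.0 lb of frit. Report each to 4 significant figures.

Revised batch per 250.0 lb frit:
  CaSiO3: 67.47 lb
  Petalite: 99.33 lb
  Aluminium hydroxide: 83.90 lb
  Aragonite sand: 52.72 lb
Total batch = 303.4 lb; LOI loss = 53.43 lb

Values along the way are shown (rounded to four significant digits) between the steps; full precision is carried throughout. Exactly one rounding is applied to every reported figure; all derived quantities, which include the four compositions, net glass mass, totals, the yield, ignition loss, are rebuilt in exact precision, precisely as stated by the question or the answer, starting from the weights for 250.0 lb of glass.
The oxide mass targets at 250.0 lb frit:
  SiO2: 44.94% × 250.0 = 112.4 lb
  CaO: 24.85% × 250.0 = 62.12 lb
  Li2O: 1.788% × 250.0 = 4.470 lb
  Al2O3: 28.42% × 250.0 = 71.05 lb
Balance tally, oxide-wise, on the weights just shown, under the basis named above (target by target, the sums agree exact up to rounding of places):
  SiO2: 67.47·0.5167 + 99.33·0.7801 = 112.3 lb (target 112.4 lb)
  CaO: 67.47·0.4803 + 52.72·0.5637 = 62.12 lb (target 62.12 lb)
  Li2O: 99.33·0.04500 = 4.470 lb (target 4.470 lb)
  Al2O3: 99.33·0.1649 + 83.90·0.6516 = 71.05 lb (target 71.05 lb)
Mass balance on the glass: Σ batch − LOI loss = 250.0 lb (per-oxide target masses sum to 250.0 lb; with the basis standing at 250.0 lb — differing by rounding only).
Summing the batch: Σ batch = 303.4 lb; LOI loss = Σ batch·LOI = 53.43 lb; the yield ratio, glass ÷ batch: 82.39%.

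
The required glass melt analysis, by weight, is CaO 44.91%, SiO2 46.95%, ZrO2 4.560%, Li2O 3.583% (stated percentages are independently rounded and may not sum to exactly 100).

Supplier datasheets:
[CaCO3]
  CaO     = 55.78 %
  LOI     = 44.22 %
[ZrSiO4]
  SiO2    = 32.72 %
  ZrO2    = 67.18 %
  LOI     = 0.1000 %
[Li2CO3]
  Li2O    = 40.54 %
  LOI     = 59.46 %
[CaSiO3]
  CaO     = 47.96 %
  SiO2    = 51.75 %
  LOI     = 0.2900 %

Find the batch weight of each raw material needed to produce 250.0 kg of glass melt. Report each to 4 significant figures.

The intermediate values are displayed, rounded to four significant figures, between the steps; the working math keeps full precision through the solve — each reported figure sees exactly one rounding — the derived quantities, which include totals, glass mass, LOI, the four compositions, the yield, are recomputed at full float precision, exactly as shown in the problem or answer text, starting from the weights on 250.0 kg of glass.
Target masses of each oxide per 250.0 kg glass melt:
  CaO: 44.91% × 250.0 = 112.3 kg
  SiO2: 46.95% × 250.0 = 117.4 kg
  ZrO2: 4.560% × 250.0 = 11.40 kg
  Li2O: 3.583% × 250.0 = 8.958 kg
Sums-versus-targets review with the batch weights as given, relative to the basis at hand (sums match the target masses exact up to rounding of places):
  CaO: 15.49·0.5578 + 216.1·0.4796 = 112.3 kg (target 112.3 kg)
  SiO2: 16.97·0.3272 + 216.1·0.5175 = 117.4 kg (target 117.4 kg)
  ZrO2: 16.97·0.6718 = 11.40 kg (target 11.40 kg)
  Li2O: 22.10·0.4054 = 8.959 kg (target 8.958 kg)
Glass-mass sanity pass: total batch − LOI = 250.0 kg (summing oxide targets gives 250.0 kg; versus the stated basis of 250.0 kg — deltas are rounding alone).
Adding the batch up: Σ batch = 270.7 kg; ignition loss, Σ(batch × LOI) = 20.63 kg; the yield ratio, glass ÷ batch: 92.38%.

Batch per 250.0 kg glass melt:
  CaCO3: 15.49 kg
  ZrSiO4: 16.97 kg
  Li2CO3: 22.10 kg
  CaSiO3: 216.1 kg
Total batch = 270.7 kg; LOI loss = 20.63 kg; yield = 92.38%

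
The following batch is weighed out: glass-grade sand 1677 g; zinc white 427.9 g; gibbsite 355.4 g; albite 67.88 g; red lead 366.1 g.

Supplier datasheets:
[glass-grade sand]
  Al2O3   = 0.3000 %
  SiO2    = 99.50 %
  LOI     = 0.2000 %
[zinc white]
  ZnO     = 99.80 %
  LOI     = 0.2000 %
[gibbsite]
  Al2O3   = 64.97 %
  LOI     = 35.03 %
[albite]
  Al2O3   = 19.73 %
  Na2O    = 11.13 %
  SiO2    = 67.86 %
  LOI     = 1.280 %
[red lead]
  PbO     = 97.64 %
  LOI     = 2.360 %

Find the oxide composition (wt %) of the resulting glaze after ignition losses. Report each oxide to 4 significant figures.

Glass mass = 2756 g (batch 2894 − LOI 138.2).
Composition: Al2O3 9.046%, Na2O 0.2741%, SiO2 62.21%, ZnO 15.49%, PbO 12.97%

All internal work keeps full precision from start to finish. In-progress results appear rounded off to 4 significant figures as written; exactly one rounding goes into every reported number; all derived quantities, including the totals, net glass mass, LOI, five oxide percentages, yield, are computed from the batch weights on 2756 g of glass at full precision, as they appear in the question or the answer.
Delivered oxide masses:
  Al2O3: 1677·0.003000 + 355.4·0.6497 + 67.88·0.1973 = 249.3 g
  Na2O: 67.88·0.1113 = 7.555 g
  SiO2: 1677·0.9950 + 67.88·0.6786 = 1715 g
  ZnO: 427.9·0.9980 = 427.0 g
  PbO: 366.1·0.9764 = 357.5 g
LOI: 1677·0.002000 + 427.9·0.002000 + 355.4·0.3503 + 67.88·0.01280 + 366.1·0.02360 = 138.2 g
Glass = total batch minus LOI = 2894 − 138.2 = 2756 g (equal to the oxide-mass sum)
each oxide over glass, ×100, is wt %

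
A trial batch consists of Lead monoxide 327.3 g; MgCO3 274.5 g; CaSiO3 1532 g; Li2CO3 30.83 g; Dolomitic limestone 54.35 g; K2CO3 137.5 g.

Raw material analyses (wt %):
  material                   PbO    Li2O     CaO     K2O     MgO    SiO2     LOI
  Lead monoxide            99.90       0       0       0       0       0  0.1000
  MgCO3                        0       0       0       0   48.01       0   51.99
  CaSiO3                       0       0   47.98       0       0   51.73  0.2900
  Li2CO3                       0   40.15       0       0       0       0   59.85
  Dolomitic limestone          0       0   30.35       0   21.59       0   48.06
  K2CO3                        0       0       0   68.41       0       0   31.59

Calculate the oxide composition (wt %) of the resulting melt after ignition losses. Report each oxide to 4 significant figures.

The whole derivation holds full precision from first step to last; mid-chain values are shown (rounded to four significant figures) within the worked lines; each reported value is rounded once only — all derived quantities are carried from the batch weights for 2121 g of glass at full float precision (the totals, ignition loss, the yield, net glass mass, the six compositions), exactly as shown in question or answer.
Delivered oxide masses:
  PbO: 327.3·0.9990 = 327.0 g
  Li2O: 30.83·0.4015 = 12.38 g
  CaO: 1532·0.4798 + 54.35·0.3035 = 751.5 g
  K2O: 137.5·0.6841 = 94.06 g
  MgO: 274.5·0.4801 + 54.35·0.2159 = 143.5 g
  SiO2: 1532·0.5173 = 792.5 g
LOI: 327.3·0.001000 + 274.5·0.5199 + 1532·0.002900 + 30.83·0.5985 + 54.35·0.4806 + 137.5·0.3159 = 235.5 g
Glass = total batch minus LOI = 2356 − 235.5 = 2121 g (= Σ oxide masses)
wt % = oxide mass / glass mass × 100

Glass mass = 2121 g (batch 2356 − LOI 235.5).
Composition: PbO 15.42%, Li2O 0.5836%, CaO 35.43%, K2O 4.435%, MgO 6.767%, SiO2 37.36%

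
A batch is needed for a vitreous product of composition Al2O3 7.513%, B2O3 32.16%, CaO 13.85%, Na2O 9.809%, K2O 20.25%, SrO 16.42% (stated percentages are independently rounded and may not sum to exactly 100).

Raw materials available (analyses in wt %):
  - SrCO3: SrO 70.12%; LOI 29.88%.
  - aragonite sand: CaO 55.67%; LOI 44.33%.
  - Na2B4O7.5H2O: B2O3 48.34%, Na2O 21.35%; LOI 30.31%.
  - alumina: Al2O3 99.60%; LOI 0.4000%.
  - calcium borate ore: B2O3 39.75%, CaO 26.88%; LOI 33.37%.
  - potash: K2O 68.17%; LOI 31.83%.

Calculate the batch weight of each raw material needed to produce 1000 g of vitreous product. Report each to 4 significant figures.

Mid-chain values are shown (rounded to four significant digits) across the worked steps. All arithmetic carries full precision at all times — every reported result is rounded a single time. Derived quantities, which include ignition loss, totals, the yield, the six compositions, net glass mass, are carried in full precision, as set out in the problem or the answer, starting from the weights per 1000 g of glass.
Oxide mass targets, per 1000 g vitreous product:
  Al2O3: 7.513% × 1000 = 75.13 g
  B2O3: 32.16% × 1000 = 321.6 g
  CaO: 13.85% × 1000 = 138.5 g
  Na2O: 9.809% × 1000 = 98.09 g
  K2O: 20.25% × 1000 = 202.5 g
  SrO: 16.42% × 1000 = 164.2 g
Per-oxide balance check working from each reported weight, on the stated basis (summed amounts equal target values net of answer rounding effects):
  Al2O3: 75.43·0.9960 = 75.13 g (target 75.13 g)
  B2O3: 459.4·0.4834 + 250.3·0.3975 = 321.6 g (target 321.6 g)
  CaO: 127.9·0.5567 + 250.3·0.2688 = 138.5 g (target 138.5 g)
  Na2O: 459.4·0.2135 = 98.08 g (target 98.09 g)
  K2O: 297.1·0.6817 = 202.5 g (target 202.5 g)
  SrO: 234.2·0.7012 = 164.2 g (target 164.2 g)
Glass mass check: total batch − LOI = 1000 g (per-oxide target masses sum to 1000 g; the stated basis being 1000 g — any gap is answer rounding).
Total batch = Σ batch = 1444 g; the LOI term Σ batch·LOI equals 444.3 g; as yield: glass ÷ batch → 69.24%.

Batch per 1000 g vitreous product:
  SrCO3: 234.2 g
  aragonite sand: 127.9 g
  Na2B4O7.5H2O: 459.4 g
  alumina: 75.43 g
  calcium borate ore: 250.3 g
  potash: 297.1 g
Total batch = 1444 g; LOI loss = 444.3 g; yield = 69.24%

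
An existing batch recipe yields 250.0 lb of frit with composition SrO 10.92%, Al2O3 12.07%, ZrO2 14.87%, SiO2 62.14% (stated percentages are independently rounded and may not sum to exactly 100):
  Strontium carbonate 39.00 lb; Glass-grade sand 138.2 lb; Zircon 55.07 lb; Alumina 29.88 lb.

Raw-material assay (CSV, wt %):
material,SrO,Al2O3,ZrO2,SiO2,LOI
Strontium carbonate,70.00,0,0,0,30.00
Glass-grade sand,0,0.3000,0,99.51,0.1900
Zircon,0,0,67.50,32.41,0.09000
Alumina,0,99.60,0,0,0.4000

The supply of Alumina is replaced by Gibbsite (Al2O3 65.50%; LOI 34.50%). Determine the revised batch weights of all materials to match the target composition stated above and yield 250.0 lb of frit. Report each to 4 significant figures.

All arithmetic keeps full float precision all the way through; the intermediate values appear rounded to 4 significant figures when written out; exactly one rounding goes into every reported result. The derived quantities (the totals, the four compositions, net glass mass, LOI, yield) are rebuilt from the weighed amounts on 250.0 lb of glass at exact precision, as given in either problem or answer.
Oxide-by-oxide targets in 250.0 lb frit:
  SrO: 10.92% × 250.0 = 27.30 lb
  Al2O3: 12.07% × 250.0 = 30.18 lb
  ZrO2: 14.87% × 250.0 = 37.17 lb
  SiO2: 62.14% × 250.0 = 155.4 lb
Sums-versus-targets review per the reported batch figures, against the basis in use (target by target, the sums agree modulo rounding of the values):
  SrO: 39.00·0.7000 = 27.30 lb (target 27.30 lb)
  Al2O3: 138.2·0.003000 + 45.44·0.6550 = 30.18 lb (target 30.18 lb)
  ZrO2: 55.07·0.6750 = 37.17 lb (target 37.17 lb)
  SiO2: 138.2·0.9951 + 55.07·0.3241 = 155.4 lb (target 155.4 lb)
The glass-mass cross-check: batch Σ − ignition loss = 250.0 lb (oxide target masses add up to 250.0 lb; stated basis 250.0 lb — gaps are rounding artifacts).
Batch grand total — Σ batch = 277.7 lb; LOI loss = Σ batch·LOI = 27.69 lb; yield: glass divided by total = 90.03%.

Revised batch per 250.0 lb frit:
  Strontium carbonate: 39.00 lb
  Glass-grade sand: 138.2 lb
  Zircon: 55.07 lb
  Gibbsite: 45.44 lb
Total batch = 277.7 lb; LOI loss = 27.69 lb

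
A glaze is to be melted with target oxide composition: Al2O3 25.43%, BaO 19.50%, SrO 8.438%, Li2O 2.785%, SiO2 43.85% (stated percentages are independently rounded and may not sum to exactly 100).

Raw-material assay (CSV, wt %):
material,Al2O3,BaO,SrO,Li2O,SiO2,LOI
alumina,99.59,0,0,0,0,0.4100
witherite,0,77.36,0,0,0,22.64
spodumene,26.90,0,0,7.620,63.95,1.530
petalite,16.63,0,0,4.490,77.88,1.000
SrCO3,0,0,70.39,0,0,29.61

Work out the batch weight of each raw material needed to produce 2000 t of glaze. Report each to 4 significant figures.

Working values are shown, rounded to 4 significant figures, at each printed step. Every computation holds full float precision at each step. Each reported value takes a single rounding. Derived quantities are rebuilt at full float precision (ignition loss, the five compositions, the totals, net glass mass, yield) from the batch weights at 2000 t of glass, as written in the question or the answer.
Oxide-by-oxide targets in 2000 t glaze:
  Al2O3: 25.43% × 2000 = 508.6 t
  BaO: 19.50% × 2000 = 390.0 t
  SrO: 8.438% × 2000 = 168.8 t
  Li2O: 2.785% × 2000 = 55.70 t
  SiO2: 43.85% × 2000 = 877.0 t
Mass-balance tally per oxide working from each reported weight, at the basis given (delivered sums recover each target given rounding of the digits):
  Al2O3: 305.3·0.9959 + 130.6·0.2690 + 1019·0.1663 = 508.6 t (target 508.6 t)
  BaO: 504.1·0.7736 = 390.0 t (target 390.0 t)
  SrO: 239.7·0.7039 = 168.7 t (target 168.8 t)
  Li2O: 130.6·0.07620 + 1019·0.04490 = 55.70 t (target 55.70 t)
  SiO2: 130.6·0.6395 + 1019·0.7788 = 877.1 t (target 877.0 t)
Glass-mass sanity pass: total charge less LOI = 2000 t (oxide target masses add up to 2000 t; versus the stated basis of 2000 t — gaps are rounding artifacts).
Adding the batch up: Σ batch = 2199 t; LOI removed, Σ of batch·LOI: 198.5 t; yield = glass ÷ total batch = 90.97%.

Batch per 2000 t glaze:
  alumina: 305.3 t
  witherite: 504.1 t
  spodumene: 130.6 t
  petalite: 1019 t
  SrCO3: 239.7 t
Total batch = 2199 t; LOI loss = 198.5 t; yield = 90.97%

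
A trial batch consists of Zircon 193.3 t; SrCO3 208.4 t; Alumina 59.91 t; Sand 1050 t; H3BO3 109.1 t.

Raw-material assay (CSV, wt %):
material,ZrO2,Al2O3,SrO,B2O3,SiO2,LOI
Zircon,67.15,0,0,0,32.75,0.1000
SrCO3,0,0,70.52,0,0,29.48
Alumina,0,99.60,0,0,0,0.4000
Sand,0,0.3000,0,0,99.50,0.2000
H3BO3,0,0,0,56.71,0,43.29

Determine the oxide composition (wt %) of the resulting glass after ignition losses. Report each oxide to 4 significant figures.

Glass mass = 1510 t (batch 1621 − LOI 111.2).
Composition: ZrO2 8.599%, Al2O3 4.162%, SrO 9.736%, B2O3 4.099%, SiO2 73.40%

The working math keeps full float precision in every operation. Rounding to four significant figures governs each working value as shown; a single rounding yields each reported value; the derived quantities are computed in exact precision (ignition loss, the totals, yield, the five compositions, net glass mass) starting from the weights per 1510 t of glass, precisely as stated by problem or answer.
Per-oxide mass from batch:
  ZrO2: 193.3·0.6715 = 129.8 t
  Al2O3: 59.91·0.9960 + 1050·0.003000 = 62.82 t
  SrO: 208.4·0.7052 = 147.0 t
  B2O3: 109.1·0.5671 = 61.87 t
  SiO2: 193.3·0.3275 + 1050·0.9950 = 1108 t
LOI: 193.3·0.001000 + 208.4·0.2948 + 59.91·0.004000 + 1050·0.002000 + 109.1·0.4329 = 111.2 t
Glass = total batch minus LOI = 1621 − 111.2 = 1510 t (= Σ oxide masses)
wt %: oxide over glass, times 100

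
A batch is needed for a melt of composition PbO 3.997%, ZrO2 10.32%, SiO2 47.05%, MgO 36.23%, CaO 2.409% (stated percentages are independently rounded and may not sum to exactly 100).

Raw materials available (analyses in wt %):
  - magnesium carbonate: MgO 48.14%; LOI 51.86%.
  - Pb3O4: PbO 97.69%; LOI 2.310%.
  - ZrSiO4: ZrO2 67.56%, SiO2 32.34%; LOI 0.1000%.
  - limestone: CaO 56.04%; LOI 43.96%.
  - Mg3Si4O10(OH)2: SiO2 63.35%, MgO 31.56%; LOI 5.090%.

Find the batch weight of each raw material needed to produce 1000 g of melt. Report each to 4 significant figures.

All arithmetic keeps exact precision from start to finish; the intermediate values are shown, rounded to four significant figures, between the steps — a single rounding yields every reported value; the derived quantities (yield, ignition loss, the totals, five oxide percentages, net glass mass) are recomputed from the weighed amounts for 1000 g of glass in full float precision, precisely as stated by question or answer.
Oxide mass targets, per 1000 g melt:
  PbO: 3.997% × 1000 = 39.97 g
  ZrO2: 10.32% × 1000 = 103.2 g
  SiO2: 47.05% × 1000 = 470.5 g
  MgO: 36.23% × 1000 = 362.3 g
  CaO: 2.409% × 1000 = 24.09 g
Checking each oxide sum applying the batch weights above, on the stated basis (sums match the target masses within answer rounding):
  PbO: 40.92·0.9769 = 39.97 g (target 39.97 g)
  ZrO2: 152.8·0.6756 = 103.2 g (target 103.2 g)
  SiO2: 152.8·0.3234 + 664.7·0.6335 = 470.5 g (target 470.5 g)
  MgO: 316.8·0.4814 + 664.7·0.3156 = 362.3 g (target 362.3 g)
  CaO: 42.99·0.5604 = 24.09 g (target 24.09 g)
Glass-mass closure: whole batch net of LOI = 1000 g (the targets, summed, come to 1000 g; against the stated basis, 1000 g — differing by rounding only).
Whole-batch sum: Σ batch = 1218 g; loss to ignition Σ batch·LOI = 218.1 g; the yield ratio, glass ÷ batch: 82.09%.

Batch per 1000 g melt:
  magnesium carbonate: 316.8 g
  Pb3O4: 40.92 g
  ZrSiO4: 152.8 g
  limestone: 42.99 g
  Mg3Si4O10(OH)2: 664.7 g
Total batch = 1218 g; LOI loss = 218.1 g; yield = 82.09%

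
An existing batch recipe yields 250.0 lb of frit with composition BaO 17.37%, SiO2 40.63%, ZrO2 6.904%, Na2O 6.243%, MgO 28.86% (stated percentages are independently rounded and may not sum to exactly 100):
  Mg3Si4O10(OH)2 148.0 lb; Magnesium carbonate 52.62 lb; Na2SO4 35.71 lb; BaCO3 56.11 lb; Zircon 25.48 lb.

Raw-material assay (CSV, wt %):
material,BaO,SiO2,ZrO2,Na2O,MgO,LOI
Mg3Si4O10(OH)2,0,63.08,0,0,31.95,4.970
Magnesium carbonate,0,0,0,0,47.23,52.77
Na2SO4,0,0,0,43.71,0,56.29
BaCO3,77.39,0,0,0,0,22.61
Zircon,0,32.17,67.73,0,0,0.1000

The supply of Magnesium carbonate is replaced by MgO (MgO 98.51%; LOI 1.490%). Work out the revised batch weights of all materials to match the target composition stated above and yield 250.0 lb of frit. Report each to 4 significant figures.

Revised batch per 250.0 lb frit:
  Mg3Si4O10(OH)2: 148.0 lb
  MgO: 25.23 lb
  Na2SO4: 35.71 lb
  BaCO3: 56.11 lb
  Zircon: 25.48 lb
Total batch = 290.5 lb; LOI loss = 40.54 lb

Values along the way are rounded to four significant digits wherever printed. All internal work runs at exact precision from start to finish. Each reported result takes just one rounding. The derived quantities are computed in full precision (glass mass, ignition loss, yield, the five compositions, totals) using the weight values for 250.0 lb of glass exactly as printed in problem or answer.
Target masses of each oxide per 250.0 lb frit:
  BaO: 17.37% × 250.0 = 43.42 lb
  SiO2: 40.63% × 250.0 = 101.6 lb
  ZrO2: 6.904% × 250.0 = 17.26 lb
  Na2O: 6.243% × 250.0 = 15.61 lb
  MgO: 28.86% × 250.0 = 72.15 lb
Verifying the oxide balance given the weights on record, against the basis in use (delivered sums recover each target up to rounding of the answer):
  BaO: 56.11·0.7739 = 43.42 lb (target 43.42 lb)
  SiO2: 148.0·0.6308 + 25.48·0.3217 = 101.6 lb (target 101.6 lb)
  ZrO2: 25.48·0.6773 = 17.26 lb (target 17.26 lb)
  Na2O: 35.71·0.4371 = 15.61 lb (target 15.61 lb)
  MgO: 148.0·0.3195 + 25.23·0.9851 = 72.14 lb (target 72.15 lb)
Auditing the glass mass value: Σ batch − LOI loss = 250.0 lb (the Σ of target masses is 250.0 lb; basis as stated: 250.0 lb — differing by rounding only).
Whole-batch sum: Σ batch = 290.5 lb; LOI removed, Σ of batch·LOI: 40.54 lb; yield = glass ÷ total batch = 86.04%.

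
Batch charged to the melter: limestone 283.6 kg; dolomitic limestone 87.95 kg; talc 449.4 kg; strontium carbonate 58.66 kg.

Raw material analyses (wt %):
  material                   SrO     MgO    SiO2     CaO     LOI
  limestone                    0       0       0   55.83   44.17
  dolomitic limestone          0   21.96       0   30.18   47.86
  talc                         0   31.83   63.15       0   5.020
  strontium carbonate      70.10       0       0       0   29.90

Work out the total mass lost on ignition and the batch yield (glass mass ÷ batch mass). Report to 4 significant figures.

LOI loss = 207.5 kg; glass = 672.2 kg; yield = 76.41%

The working math runs at full float precision end to end — intermediates are shown rounded to four significant digits in the printout; each reported number undergoes a single rounding — all derived quantities, including the totals, LOI, the four compositions, the yield, glass mass, are computed from the weighed amounts per 672.2 kg of glass in full precision, exactly as shown in question or answer.
Loss on ignition, line by line:
  limestone: 283.6 × 0.4417 = 125.3 kg
  dolomitic limestone: 87.95 × 0.4786 = 42.09 kg
  talc: 449.4 × 0.05020 = 22.56 kg
  strontium carbonate: 58.66 × 0.2990 = 17.54 kg
Total LOI = 207.5 kg
Glass = batch − LOI = 879.6 − 207.5 = 672.2 kg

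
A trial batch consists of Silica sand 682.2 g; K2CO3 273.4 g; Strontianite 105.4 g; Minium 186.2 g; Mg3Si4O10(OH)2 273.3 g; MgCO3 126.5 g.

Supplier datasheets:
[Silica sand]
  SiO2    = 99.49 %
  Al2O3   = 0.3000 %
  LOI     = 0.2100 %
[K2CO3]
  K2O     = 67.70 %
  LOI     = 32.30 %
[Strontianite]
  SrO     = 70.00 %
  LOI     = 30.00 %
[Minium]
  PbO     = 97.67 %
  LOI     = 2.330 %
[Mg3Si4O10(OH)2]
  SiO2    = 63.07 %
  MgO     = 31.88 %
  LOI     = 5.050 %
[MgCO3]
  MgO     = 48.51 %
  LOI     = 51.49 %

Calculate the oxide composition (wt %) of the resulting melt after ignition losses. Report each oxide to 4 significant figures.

All internal work runs at full precision at each step. The intermediate values are displayed, with 4-significant-digit rounding, on the page. Every reported result sees exactly one rounding — derived quantities (the yield, glass mass, totals, ignition loss, the six compositions) are recomputed in full float precision using the weight values on 1442 g of glass as written in either problem or answer.
Per-oxide mass from batch:
  SrO: 105.4·0.7000 = 73.78 g
  SiO2: 682.2·0.9949 + 273.3·0.6307 = 851.1 g
  K2O: 273.4·0.6770 = 185.1 g
  PbO: 186.2·0.9767 = 181.9 g
  MgO: 273.3·0.3188 + 126.5·0.4851 = 148.5 g
  Al2O3: 682.2·0.003000 = 2.047 g
LOI: 682.2·0.002100 + 273.4·0.3230 + 105.4·0.3000 + 186.2·0.02330 + 273.3·0.05050 + 126.5·0.5149 = 204.6 g
batch − LOI leaves glass = 1647 − 204.6 = 1442 g (= the summed oxide contributions)
percent by weight: oxide/glass ×100

Glass mass = 1442 g (batch 1647 − LOI 204.6).
Composition: SrO 5.115%, SiO2 59.01%, K2O 12.83%, PbO 12.61%, MgO 10.30%, Al2O3 0.1419%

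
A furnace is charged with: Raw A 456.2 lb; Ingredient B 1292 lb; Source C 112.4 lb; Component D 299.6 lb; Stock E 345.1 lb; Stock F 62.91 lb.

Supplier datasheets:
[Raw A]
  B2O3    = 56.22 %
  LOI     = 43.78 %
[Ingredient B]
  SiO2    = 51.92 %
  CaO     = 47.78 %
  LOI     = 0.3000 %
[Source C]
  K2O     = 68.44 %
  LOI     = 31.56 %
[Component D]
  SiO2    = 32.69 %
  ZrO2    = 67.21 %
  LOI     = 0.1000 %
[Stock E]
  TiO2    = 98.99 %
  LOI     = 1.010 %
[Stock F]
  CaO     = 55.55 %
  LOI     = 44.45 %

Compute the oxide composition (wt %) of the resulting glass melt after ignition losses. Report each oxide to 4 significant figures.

The intermediate values are printed rounded to four significant figures at each printed step; all arithmetic maintains full float precision end to end — exactly one rounding lands on each reported number; the derived quantities (the totals, the six compositions, the yield, LOI, net glass mass) are rebuilt using the weight values on 2297 lb of glass at full float precision as set out in the problem or the answer.
What the batch supplies per oxide:
  SiO2: 1292·0.5192 + 299.6·0.3269 = 768.7 lb
  ZrO2: 299.6·0.6721 = 201.4 lb
  CaO: 1292·0.4778 + 62.91·0.5555 = 652.3 lb
  TiO2: 345.1·0.9899 = 341.6 lb
  B2O3: 456.2·0.5622 = 256.5 lb
  K2O: 112.4·0.6844 = 76.93 lb
LOI: 456.2·0.4378 + 1292·0.003000 + 112.4·0.3156 + 299.6·0.001000 + 345.1·0.01010 + 62.91·0.4445 = 270.8 lb
Glass mass = batch − LOI = 2568 − 270.8 = 2297 lb (matching Σ of the oxides)
each wt % is 100 × oxide ÷ glass

Glass mass = 2297 lb (batch 2568 − LOI 270.8).
Composition: SiO2 33.46%, ZrO2 8.765%, CaO 28.39%, TiO2 14.87%, B2O3 11.16%, K2O 3.348%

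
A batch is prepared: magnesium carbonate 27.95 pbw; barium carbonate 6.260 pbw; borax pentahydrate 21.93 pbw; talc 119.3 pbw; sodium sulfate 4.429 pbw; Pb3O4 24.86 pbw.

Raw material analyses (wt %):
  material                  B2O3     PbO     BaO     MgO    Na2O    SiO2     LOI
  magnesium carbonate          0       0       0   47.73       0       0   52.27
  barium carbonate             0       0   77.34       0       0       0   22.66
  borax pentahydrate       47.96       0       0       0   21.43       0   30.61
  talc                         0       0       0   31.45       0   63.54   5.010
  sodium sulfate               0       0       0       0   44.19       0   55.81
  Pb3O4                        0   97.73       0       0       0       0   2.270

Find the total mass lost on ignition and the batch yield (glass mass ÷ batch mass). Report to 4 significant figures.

LOI loss = 31.75 pbw; glass = 173.0 pbw; yield = 84.49%

Exact precision is kept in all steps; mid-chain values are shown rounded off to 4 significant digits when written out — exactly one rounding lands on every reported result. All derived quantities are recomputed from the batch weights for 173.0 pbw of glass at full float precision (six oxide percentages, net glass mass, LOI, totals, the yield), exactly as shown in problem or answer.
Per-material ignition loss:
  magnesium carbonate: 27.95 × 0.5227 = 14.61 pbw
  barium carbonate: 6.260 × 0.2266 = 1.419 pbw
  borax pentahydrate: 21.93 × 0.3061 = 6.713 pbw
  talc: 119.3 × 0.05010 = 5.977 pbw
  sodium sulfate: 4.429 × 0.5581 = 2.472 pbw
  Pb3O4: 24.86 × 0.02270 = 0.5643 pbw
Total LOI = 31.75 pbw
Glass = batch − LOI = 204.7 − 31.75 = 173.0 pbw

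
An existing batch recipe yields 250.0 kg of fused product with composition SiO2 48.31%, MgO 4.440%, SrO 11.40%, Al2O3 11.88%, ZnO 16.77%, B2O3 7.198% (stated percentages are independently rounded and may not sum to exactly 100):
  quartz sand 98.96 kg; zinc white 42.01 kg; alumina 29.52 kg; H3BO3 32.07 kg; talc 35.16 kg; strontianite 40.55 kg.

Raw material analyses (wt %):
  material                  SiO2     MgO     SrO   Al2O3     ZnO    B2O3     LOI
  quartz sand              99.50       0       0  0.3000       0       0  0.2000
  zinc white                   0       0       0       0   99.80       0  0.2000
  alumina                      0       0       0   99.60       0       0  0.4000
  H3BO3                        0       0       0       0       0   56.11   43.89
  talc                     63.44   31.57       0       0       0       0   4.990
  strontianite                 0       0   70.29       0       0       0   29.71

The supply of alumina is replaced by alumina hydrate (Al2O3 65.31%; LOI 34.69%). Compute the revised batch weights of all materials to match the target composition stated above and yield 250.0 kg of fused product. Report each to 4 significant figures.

Revised batch per 250.0 kg fused product:
  quartz sand: 98.96 kg
  zinc white: 42.01 kg
  alumina hydrate: 45.02 kg
  H3BO3: 32.07 kg
  talc: 35.16 kg
  strontianite: 40.55 kg
Total batch = 293.8 kg; LOI loss = 43.78 kg

The intermediate values are displayed, with 4-significant-figure rounding, as written — each numeric step carries full float precision throughout — each reported figure is rounded a single time — derived quantities are recomputed in exact precision (LOI, net glass mass, yield, the six compositions, the totals) from the batch weights on 250.0 kg of glass as given in problem or answer.
Target oxide masses per 250.0 kg fused product:
  SiO2: 48.31% × 250.0 = 120.8 kg
  MgO: 4.440% × 250.0 = 11.10 kg
  SrO: 11.40% × 250.0 = 28.50 kg
  Al2O3: 11.88% × 250.0 = 29.70 kg
  ZnO: 16.77% × 250.0 = 41.92 kg
  B2O3: 7.198% × 250.0 = 18.00 kg
Balance tally, oxide-wise, working from each reported weight, for the quoted basis mass (summed amounts equal target values up to rounding of the answer):
  SiO2: 98.96·0.9950 + 35.16·0.6344 = 120.8 kg (target 120.8 kg)
  MgO: 35.16·0.3157 = 11.10 kg (target 11.10 kg)
  SrO: 40.55·0.7029 = 28.50 kg (target 28.50 kg)
  Al2O3: 98.96·0.003000 + 45.02·0.6531 = 29.70 kg (target 29.70 kg)
  ZnO: 42.01·0.9980 = 41.93 kg (target 41.92 kg)
  B2O3: 32.07·0.5611 = 17.99 kg (target 18.00 kg)
Mass balance on the glass: total charge less LOI = 250.0 kg (summing oxide targets gives 250.0 kg; stated basis 250.0 kg — deltas are rounding alone).
Adding the batch up: Σ batch = 293.8 kg; LOI loss = Σ batch·LOI = 43.78 kg; yield, glass over the total, = 85.10%.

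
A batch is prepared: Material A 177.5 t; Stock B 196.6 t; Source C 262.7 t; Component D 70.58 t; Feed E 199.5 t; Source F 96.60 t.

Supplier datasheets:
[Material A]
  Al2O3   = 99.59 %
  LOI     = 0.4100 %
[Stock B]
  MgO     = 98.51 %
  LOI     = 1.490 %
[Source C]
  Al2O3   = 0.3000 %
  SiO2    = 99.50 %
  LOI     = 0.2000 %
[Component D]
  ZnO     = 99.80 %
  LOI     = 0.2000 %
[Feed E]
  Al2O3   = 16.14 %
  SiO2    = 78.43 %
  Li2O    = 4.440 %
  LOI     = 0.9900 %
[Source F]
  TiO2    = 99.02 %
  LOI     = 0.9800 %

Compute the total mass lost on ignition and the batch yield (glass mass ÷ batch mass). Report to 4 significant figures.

Working values are printed with 4-significant-digit rounding alongside each step; each numeric step keeps exact precision through the solve. A single rounding finalizes every reported number. Derived quantities (yield, net glass mass, the six compositions, the totals, LOI) are carried at full float precision from the batch weights at 996.2 t of glass, as quoted within the problem or the answer.
Each material's LOI contribution:
  Material A: 177.5 × 0.004100 = 0.7278 t
  Stock B: 196.6 × 0.01490 = 2.929 t
  Source C: 262.7 × 0.002000 = 0.5254 t
  Component D: 70.58 × 0.002000 = 0.1412 t
  Feed E: 199.5 × 0.009900 = 1.975 t
  Source F: 96.60 × 0.009800 = 0.9467 t
Total LOI = 7.245 t
Glass = batch − LOI = 1003 − 7.245 = 996.2 t

LOI loss = 7.245 t; glass = 996.2 t; yield = 99.28%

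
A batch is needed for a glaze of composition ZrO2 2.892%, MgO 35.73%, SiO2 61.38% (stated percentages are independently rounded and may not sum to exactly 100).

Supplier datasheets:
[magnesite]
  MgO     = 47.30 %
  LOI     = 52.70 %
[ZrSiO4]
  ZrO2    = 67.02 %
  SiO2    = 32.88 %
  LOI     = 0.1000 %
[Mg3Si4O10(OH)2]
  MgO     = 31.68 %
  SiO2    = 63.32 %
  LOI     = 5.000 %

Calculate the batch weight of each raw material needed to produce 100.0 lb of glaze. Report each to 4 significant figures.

Working values are rounded to 4 significant digits when quoted. Every computation runs at full precision in all steps — a single rounding yields each reported result. All derived quantities, which include the three compositions, net glass mass, totals, LOI, the yield, are recomputed in full precision, precisely as stated by the problem or answer text, from the weighed amounts per 100.0 lb of glass.
Oxide-by-oxide targets in 100.0 lb glaze:
  ZrO2: 2.892% × 100.0 = 2.892 lb
  MgO: 35.73% × 100.0 = 35.73 lb
  SiO2: 61.38% × 100.0 = 61.38 lb
Balance tally, oxide-wise, working from each reported weight, on the stated basis (sum by sum, the targets are met modulo rounding of the values):
  ZrO2: 4.315·0.6702 = 2.892 lb (target 2.892 lb)
  MgO: 12.12·0.4730 + 94.70·0.3168 = 35.73 lb (target 35.73 lb)
  SiO2: 4.315·0.3288 + 94.70·0.6332 = 61.38 lb (target 61.38 lb)
Glass-mass closure: batch total minus LOI = 100.0 lb (summing oxide targets gives 100.0 lb; basis as stated: 100.0 lb — gaps are rounding artifacts).
Whole-batch sum: Σ batch = 111.1 lb; Σ batch·LOI gives LOI loss = 11.13 lb; as yield: glass ÷ batch → 89.99%.

Batch per 100.0 lb glaze:
  magnesite: 12.12 lb
  ZrSiO4: 4.315 lb
  Mg3Si4O10(OH)2: 94.70 lb
Total batch = 111.1 lb; LOI loss = 11.13 lb; yield = 89.99%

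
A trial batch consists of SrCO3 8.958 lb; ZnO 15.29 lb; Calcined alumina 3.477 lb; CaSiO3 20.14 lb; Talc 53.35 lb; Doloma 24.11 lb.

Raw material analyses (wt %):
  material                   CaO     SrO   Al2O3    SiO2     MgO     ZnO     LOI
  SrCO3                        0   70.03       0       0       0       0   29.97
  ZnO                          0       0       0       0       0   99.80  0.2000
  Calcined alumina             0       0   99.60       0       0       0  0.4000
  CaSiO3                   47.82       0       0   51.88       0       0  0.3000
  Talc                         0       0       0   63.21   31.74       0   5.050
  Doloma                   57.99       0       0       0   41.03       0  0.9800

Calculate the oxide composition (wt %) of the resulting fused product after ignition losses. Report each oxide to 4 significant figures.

Glass mass = 119.6 lb (batch 125.3 − LOI 5.720).
Composition: CaO 19.74%, SrO 5.245%, Al2O3 2.895%, SiO2 36.93%, MgO 22.43%, ZnO 12.76%

Full float precision is maintained all the way through; the intermediate values are printed, rounded to 4 significant figures, in the printout. Every reported result takes exactly one rounding. Derived quantities are rebuilt using the weight values at 119.6 lb of glass at full precision (the totals, glass mass, yield, six oxide percentages, LOI) as they appear in the problem or the answer.
Oxide-by-oxide delivered mass:
  CaO: 20.14·0.4782 + 24.11·0.5799 = 23.61 lb
  SrO: 8.958·0.7003 = 6.273 lb
  Al2O3: 3.477·0.9960 = 3.463 lb
  SiO2: 20.14·0.5188 + 53.35·0.6321 = 44.17 lb
  MgO: 53.35·0.3174 + 24.11·0.4103 = 26.83 lb
  ZnO: 15.29·0.9980 = 15.26 lb
LOI: 8.958·0.2997 + 15.29·0.002000 + 3.477·0.004000 + 20.14·0.003000 + 53.35·0.05050 + 24.11·0.009800 = 5.720 lb
Net of LOI, the glass mass = 125.3 − 5.720 = 119.6 lb (= Σ oxide masses)
wt % = oxide mass / glass mass × 100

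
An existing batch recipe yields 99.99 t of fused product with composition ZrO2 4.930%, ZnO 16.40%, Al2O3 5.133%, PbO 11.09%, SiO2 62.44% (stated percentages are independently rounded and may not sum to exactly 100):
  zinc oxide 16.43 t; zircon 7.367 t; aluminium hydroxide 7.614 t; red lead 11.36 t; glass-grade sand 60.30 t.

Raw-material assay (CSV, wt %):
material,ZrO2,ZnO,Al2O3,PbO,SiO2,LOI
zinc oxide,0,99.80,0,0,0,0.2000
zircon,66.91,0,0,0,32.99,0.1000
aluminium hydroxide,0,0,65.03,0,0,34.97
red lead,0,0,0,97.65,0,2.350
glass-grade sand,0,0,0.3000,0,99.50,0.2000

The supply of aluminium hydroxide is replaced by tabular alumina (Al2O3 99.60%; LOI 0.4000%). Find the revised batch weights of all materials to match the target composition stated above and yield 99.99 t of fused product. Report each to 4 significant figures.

Working values are displayed, rounded to four significant digits, across the worked steps. All arithmetic carries full precision from start to finish — each reported result includes exactly one rounding — derived quantities (yield, net glass mass, ignition loss, the totals, five oxide percentages) are recomputed in full precision from the weighed amounts on 99.99 t of glass exactly as shown in either problem or answer.
Per-oxide target masses for 99.99 t fused product:
  ZrO2: 4.930% × 99.99 = 4.930 t
  ZnO: 16.40% × 99.99 = 16.40 t
  Al2O3: 5.133% × 99.99 = 5.132 t
  PbO: 11.09% × 99.99 = 11.09 t
  SiO2: 62.44% × 99.99 = 62.43 t
A balance pass over the oxides, from the weights as reported, under the basis named above (delivered sums recover each target given rounding of the digits):
  ZrO2: 7.367·0.6691 = 4.929 t (target 4.930 t)
  ZnO: 16.43·0.9980 = 16.40 t (target 16.40 t)
  Al2O3: 4.971·0.9960 + 60.30·0.003000 = 5.132 t (target 5.132 t)
  PbO: 11.36·0.9765 = 11.09 t (target 11.09 t)
  SiO2: 7.367·0.3299 + 60.30·0.9950 = 62.43 t (target 62.43 t)
The glass-mass cross-check: total charge less LOI = 99.98 t (the targets, summed, come to 99.98 t; versus the stated basis of 99.99 t — gaps are rounding artifacts).
Batch grand total — Σ batch = 100.4 t; LOI loss = Σ batch·LOI = 0.4477 t; yield: glass divided by total = 99.55%.

Revised batch per 99.99 t fused product:
  zinc oxide: 16.43 t
  zircon: 7.367 t
  tabular alumina: 4.971 t
  red lead: 11.36 t
  glass-grade sand: 60.30 t
Total batch = 100.4 t; LOI loss = 0.4477 t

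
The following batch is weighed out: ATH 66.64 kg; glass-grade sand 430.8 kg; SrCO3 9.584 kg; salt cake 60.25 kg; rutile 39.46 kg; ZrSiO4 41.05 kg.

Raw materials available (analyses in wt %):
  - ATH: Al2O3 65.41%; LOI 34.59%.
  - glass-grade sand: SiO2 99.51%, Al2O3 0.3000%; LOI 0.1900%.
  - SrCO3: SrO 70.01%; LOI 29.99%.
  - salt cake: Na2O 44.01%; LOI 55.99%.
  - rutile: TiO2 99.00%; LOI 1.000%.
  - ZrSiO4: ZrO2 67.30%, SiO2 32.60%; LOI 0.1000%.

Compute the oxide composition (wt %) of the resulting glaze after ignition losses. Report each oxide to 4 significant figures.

Each numeric step keeps full precision at each step. Intermediates are displayed rounded to 4 significant digits alongside each step — exactly one rounding lands on each reported figure — the derived quantities are re-derived in full float precision (glass mass, the six compositions, ignition loss, yield, the totals) starting from the weights on 586.9 kg of glass, as they appear in the problem or the answer.
What the batch supplies per oxide:
  ZrO2: 41.05·0.6730 = 27.63 kg
  SiO2: 430.8·0.9951 + 41.05·0.3260 = 442.1 kg
  Al2O3: 66.64·0.6541 + 430.8·0.003000 = 44.88 kg
  SrO: 9.584·0.7001 = 6.710 kg
  TiO2: 39.46·0.9900 = 39.07 kg
  Na2O: 60.25·0.4401 = 26.52 kg
LOI: 66.64·0.3459 + 430.8·0.001900 + 9.584·0.2999 + 60.25·0.5599 + 39.46·0.01000 + 41.05·0.001000 = 60.91 kg
Glass mass = batch − LOI = 647.8 − 60.91 = 586.9 kg (matching Σ of the oxides)
percent by weight: oxide/glass ×100

Glass mass = 586.9 kg (batch 647.8 − LOI 60.91).
Composition: ZrO2 4.707%, SiO2 75.33%, Al2O3 7.648%, SrO 1.143%, TiO2 6.657%, Na2O 4.518%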